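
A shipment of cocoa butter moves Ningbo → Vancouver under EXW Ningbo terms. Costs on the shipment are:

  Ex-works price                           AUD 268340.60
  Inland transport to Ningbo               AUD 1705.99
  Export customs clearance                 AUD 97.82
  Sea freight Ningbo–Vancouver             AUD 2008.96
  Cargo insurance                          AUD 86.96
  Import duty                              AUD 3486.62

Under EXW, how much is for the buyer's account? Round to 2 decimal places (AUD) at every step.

Buyer's account: AUD 7386.35

EXW: the seller makes goods available at their premises; the buyer bears all onward costs.
Seller's account: goods 268340.60 = 268340.60
Buyer's account: inland to port 1705.99 + export clearance 97.82 + freight 2008.96 + insurance 86.96 + duty 3486.62 = 7386.35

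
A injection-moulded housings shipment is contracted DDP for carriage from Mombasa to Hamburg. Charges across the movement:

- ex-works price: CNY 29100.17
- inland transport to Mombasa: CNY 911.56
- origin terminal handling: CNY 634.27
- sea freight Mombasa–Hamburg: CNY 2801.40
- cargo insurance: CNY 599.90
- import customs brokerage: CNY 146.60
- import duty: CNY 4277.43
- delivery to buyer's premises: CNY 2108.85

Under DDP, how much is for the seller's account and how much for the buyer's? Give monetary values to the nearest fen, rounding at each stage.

Seller: CNY 40580.18; buyer: CNY 0.00

DDP: the seller bears all costs including import duty.
Seller's account: goods 29100.17 + inland to port 911.56 + origin terminal 634.27 + freight 2801.40 + insurance 599.90 + brokerage 146.60 + duty 4277.43 + delivery 2108.85 = 40580.18
Buyer's account: 0.00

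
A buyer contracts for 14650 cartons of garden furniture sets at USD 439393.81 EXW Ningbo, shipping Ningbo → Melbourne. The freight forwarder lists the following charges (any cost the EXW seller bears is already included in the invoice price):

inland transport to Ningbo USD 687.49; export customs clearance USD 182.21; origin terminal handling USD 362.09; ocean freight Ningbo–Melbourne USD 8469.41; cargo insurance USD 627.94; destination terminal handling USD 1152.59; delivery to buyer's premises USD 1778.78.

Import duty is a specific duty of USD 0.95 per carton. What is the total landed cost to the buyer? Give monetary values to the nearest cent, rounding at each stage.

EXW: the seller makes goods available at their premises; the buyer bears all onward costs.
CIF value = EXW price + inland to port + export clearance + origin terminal + freight + insurance = 439393.81 + 687.49 + 182.21 + 362.09 + 8469.41 + 627.94 = 449722.95
Import duty = 14650 × 0.95 = 13917.50
Buyer bears: inland to port 687.49 + export clearance 182.21 + origin terminal 362.09 + freight 8469.41 + insurance 627.94 + destination terminal 1152.59 + delivery 1778.78 + duty 13917.50 = 27178.01
Landed cost = invoice 439393.81 + 27178.01 = 466571.82

Total landed cost: USD 466571.82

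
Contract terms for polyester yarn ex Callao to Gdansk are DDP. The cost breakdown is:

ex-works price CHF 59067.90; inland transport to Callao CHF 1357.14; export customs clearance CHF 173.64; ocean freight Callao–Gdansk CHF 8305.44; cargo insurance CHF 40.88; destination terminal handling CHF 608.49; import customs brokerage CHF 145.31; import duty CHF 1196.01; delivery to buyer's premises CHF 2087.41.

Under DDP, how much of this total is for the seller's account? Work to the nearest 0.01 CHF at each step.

DDP: the seller bears all costs including import duty.
Seller's account: goods 59067.90 + inland to port 1357.14 + export clearance 173.64 + freight 8305.44 + insurance 40.88 + destination terminal 608.49 + brokerage 145.31 + duty 1196.01 + delivery 2087.41 = 72982.22
Buyer's account: 0.00

Seller's account: CHF 72982.22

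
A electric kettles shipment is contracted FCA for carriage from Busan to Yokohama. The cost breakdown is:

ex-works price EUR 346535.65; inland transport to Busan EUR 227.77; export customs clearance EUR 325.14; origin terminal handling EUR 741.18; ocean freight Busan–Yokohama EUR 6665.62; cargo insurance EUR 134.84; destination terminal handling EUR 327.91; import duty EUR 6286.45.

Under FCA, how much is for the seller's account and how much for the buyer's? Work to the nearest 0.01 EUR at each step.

Seller: EUR 347088.56; buyer: EUR 14156.00

FCA: the seller delivers export-cleared goods to the carrier; the buyer bears costs from that point.
Seller's account: goods 346535.65 + inland to port 227.77 + export clearance 325.14 = 347088.56
Buyer's account: origin terminal 741.18 + freight 6665.62 + insurance 134.84 + destination terminal 327.91 + duty 6286.45 = 14156.00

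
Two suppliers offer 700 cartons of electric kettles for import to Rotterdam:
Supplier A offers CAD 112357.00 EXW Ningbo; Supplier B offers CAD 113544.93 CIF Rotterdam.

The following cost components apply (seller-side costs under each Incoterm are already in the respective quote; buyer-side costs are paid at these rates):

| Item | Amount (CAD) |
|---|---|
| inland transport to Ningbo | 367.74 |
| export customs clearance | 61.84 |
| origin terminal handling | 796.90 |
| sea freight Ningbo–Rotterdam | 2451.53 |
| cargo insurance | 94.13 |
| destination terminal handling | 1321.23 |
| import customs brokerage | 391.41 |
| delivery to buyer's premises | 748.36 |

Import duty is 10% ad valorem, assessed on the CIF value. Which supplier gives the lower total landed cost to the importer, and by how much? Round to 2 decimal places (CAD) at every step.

Supplier B is cheaper by CAD 2842.63

Supplier A (EXW):
CIF value = EXW price + inland to port + export clearance + origin terminal + freight + insurance = 112357.00 + 367.74 + 61.84 + 796.90 + 2451.53 + 94.13 = 116129.14
Import duty = 116129.14 × 10% = 11612.91
Buyer bears (A): 367.74 + 61.84 + 796.90 + 2451.53 + 94.13 + 1321.23 + 391.41 + 748.36 = 6233.14
Landed cost (A) = invoice 112357.00 + 6233.14 + duty 11612.91 = 130203.05
Supplier B (CIF):
The CIF price already equals the CIF value: 113544.93
Import duty = 113544.93 × 10% = 11354.49
Buyer bears (B): 1321.23 + 391.41 + 748.36 = 2461.00
Landed cost (B) = invoice 113544.93 + 2461.00 + duty 11354.49 = 127360.42
Difference = |130203.05 − 127360.42| = 2842.63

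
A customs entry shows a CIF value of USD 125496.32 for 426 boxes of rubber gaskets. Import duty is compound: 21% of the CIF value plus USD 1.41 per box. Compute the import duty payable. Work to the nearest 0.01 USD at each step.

Import duty: USD 26954.89

Ad valorem component: 125496.32 × 21% = 26354.23
Specific component: 426 × 1.41 = 600.66
Import duty = 26354.23 + 600.66 = 26954.89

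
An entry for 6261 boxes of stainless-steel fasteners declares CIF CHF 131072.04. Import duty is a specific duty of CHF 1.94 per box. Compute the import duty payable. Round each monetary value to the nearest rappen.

Import duty = 6261 × 1.94 = 12146.34

Import duty: CHF 12146.34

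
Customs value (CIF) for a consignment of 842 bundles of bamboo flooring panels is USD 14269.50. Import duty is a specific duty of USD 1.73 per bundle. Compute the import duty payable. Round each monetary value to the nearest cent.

Import duty: USD 1456.66

Import duty = 842 × 1.73 = 1456.66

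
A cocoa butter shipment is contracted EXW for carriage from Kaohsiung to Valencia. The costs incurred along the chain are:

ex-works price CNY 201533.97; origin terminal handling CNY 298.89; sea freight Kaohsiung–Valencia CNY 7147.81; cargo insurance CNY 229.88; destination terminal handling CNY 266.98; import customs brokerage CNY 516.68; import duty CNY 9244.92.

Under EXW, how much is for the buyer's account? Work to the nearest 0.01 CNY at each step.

EXW: the seller makes goods available at their premises; the buyer bears all onward costs.
Seller's account: goods 201533.97 = 201533.97
Buyer's account: origin terminal 298.89 + freight 7147.81 + insurance 229.88 + destination terminal 266.98 + brokerage 516.68 + duty 9244.92 = 17705.16

Buyer's account: CNY 17705.16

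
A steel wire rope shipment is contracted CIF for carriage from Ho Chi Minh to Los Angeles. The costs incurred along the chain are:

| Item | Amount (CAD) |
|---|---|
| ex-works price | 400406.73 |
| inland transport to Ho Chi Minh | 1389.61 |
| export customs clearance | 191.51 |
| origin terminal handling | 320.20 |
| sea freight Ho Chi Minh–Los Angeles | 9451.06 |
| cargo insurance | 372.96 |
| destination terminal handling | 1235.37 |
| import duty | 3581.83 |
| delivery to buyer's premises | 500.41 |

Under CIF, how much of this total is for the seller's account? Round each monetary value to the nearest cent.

Seller's account: CAD 412132.07

CIF: the seller pays costs through ocean freight and marine insurance to the destination port.
Seller's account: goods 400406.73 + inland to port 1389.61 + export clearance 191.51 + origin terminal 320.20 + freight 9451.06 + insurance 372.96 = 412132.07
Buyer's account: destination terminal 1235.37 + duty 3581.83 + delivery 500.41 = 5317.61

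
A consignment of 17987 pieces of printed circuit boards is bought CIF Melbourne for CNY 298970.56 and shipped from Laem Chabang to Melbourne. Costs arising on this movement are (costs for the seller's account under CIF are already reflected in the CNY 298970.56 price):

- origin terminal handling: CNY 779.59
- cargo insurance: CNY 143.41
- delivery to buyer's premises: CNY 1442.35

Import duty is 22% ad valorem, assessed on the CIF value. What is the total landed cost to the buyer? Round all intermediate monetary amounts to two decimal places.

Total landed cost: CNY 366186.43

CIF: the seller pays costs through ocean freight and marine insurance to the destination port.
Already in the invoice (seller's account under CIF): origin terminal, insurance — exclude.
The CIF price already equals the CIF value: 298970.56
Import duty = 298970.56 × 22% = 65773.52
Buyer bears: delivery 1442.35 + duty 65773.52 = 67215.87
Landed cost = invoice 298970.56 + 67215.87 = 366186.43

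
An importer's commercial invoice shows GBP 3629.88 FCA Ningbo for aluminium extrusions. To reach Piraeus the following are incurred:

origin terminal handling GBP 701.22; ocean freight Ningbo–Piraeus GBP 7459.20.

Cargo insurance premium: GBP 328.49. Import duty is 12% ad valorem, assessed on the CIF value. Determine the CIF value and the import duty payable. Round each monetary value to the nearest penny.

CIF value: GBP 12118.79; import duty: GBP 1454.25

CIF = FCA price + pre-shipment costs + freight + insurance
CIF = 3629.88 + 701.22 + 7459.20 + 328.49 = 12118.79
Import duty = 12118.79 × 12% = 1454.25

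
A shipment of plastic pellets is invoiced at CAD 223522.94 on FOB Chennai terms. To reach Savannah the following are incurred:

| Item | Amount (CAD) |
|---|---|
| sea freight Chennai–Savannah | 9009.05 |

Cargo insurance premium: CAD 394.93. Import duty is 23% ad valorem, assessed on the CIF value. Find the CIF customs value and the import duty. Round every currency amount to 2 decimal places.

CIF value: CAD 232926.92; import duty: CAD 53573.19

CIF = FOB price + freight + insurance
CIF = 223522.94 + 9009.05 + 394.93 = 232926.92
Import duty = 232926.92 × 23% = 53573.19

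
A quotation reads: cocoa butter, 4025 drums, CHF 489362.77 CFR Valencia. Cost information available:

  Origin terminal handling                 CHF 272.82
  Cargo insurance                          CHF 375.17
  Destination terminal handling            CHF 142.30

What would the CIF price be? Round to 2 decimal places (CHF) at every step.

Not relevant to the conversion: origin terminal — on the seller under both CFR and CIF; already in the CFR price and stays in the CIF price. destination terminal — on the buyer under both terms; not part of either seller's price.
From CFR to CIF, the seller additionally bears: insurance.
CIF price = 489362.77 + 375.17 = 489737.94

CIF price: CHF 489737.94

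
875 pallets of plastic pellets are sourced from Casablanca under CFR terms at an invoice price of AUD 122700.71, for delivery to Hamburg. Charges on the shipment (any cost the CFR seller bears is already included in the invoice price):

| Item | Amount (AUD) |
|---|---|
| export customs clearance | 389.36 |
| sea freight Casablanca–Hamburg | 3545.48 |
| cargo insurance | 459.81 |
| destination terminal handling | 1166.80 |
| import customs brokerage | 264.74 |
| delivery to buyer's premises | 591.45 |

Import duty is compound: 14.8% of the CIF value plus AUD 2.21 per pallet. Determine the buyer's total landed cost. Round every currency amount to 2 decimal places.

Total landed cost: AUD 145345.02

CFR: the seller pays costs through ocean freight to the destination port, but not insurance.
Already in the invoice (seller's account under CFR): export clearance, freight — exclude.
CIF value = CFR price + insurance = 122700.71 + 459.81 = 123160.52
Ad valorem component: 123160.52 × 14.8% = 18227.76
Specific component: 875 × 2.21 = 1933.75
Import duty = 18227.76 + 1933.75 = 20161.51
Buyer bears: insurance 459.81 + destination terminal 1166.80 + brokerage 264.74 + delivery 591.45 + duty 20161.51 = 22644.31
Landed cost = invoice 122700.71 + 22644.31 = 145345.02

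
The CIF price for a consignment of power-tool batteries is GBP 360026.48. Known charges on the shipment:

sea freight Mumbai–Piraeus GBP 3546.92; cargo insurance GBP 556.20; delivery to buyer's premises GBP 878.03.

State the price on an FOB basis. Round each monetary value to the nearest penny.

Not relevant to the conversion: delivery — on the buyer under both terms; not part of either seller's price.
From CIF to FOB, the seller no longer bears: freight, insurance.
FOB price = 360026.48 − 3546.92 − 556.20 = 355923.36

FOB price: GBP 355923.36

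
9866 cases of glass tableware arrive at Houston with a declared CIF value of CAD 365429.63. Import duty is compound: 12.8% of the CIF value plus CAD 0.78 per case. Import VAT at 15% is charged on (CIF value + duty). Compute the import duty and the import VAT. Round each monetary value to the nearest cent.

Ad valorem component: 365429.63 × 12.8% = 46774.99
Specific component: 9866 × 0.78 = 7695.48
Import duty = 46774.99 + 7695.48 = 54470.47
VAT base = CIF + duty = 365429.63 + 54470.47 = 419900.10
Import VAT = 419900.10 × 15% = 62985.02

Import duty: CAD 54470.47; import VAT: CAD 62985.02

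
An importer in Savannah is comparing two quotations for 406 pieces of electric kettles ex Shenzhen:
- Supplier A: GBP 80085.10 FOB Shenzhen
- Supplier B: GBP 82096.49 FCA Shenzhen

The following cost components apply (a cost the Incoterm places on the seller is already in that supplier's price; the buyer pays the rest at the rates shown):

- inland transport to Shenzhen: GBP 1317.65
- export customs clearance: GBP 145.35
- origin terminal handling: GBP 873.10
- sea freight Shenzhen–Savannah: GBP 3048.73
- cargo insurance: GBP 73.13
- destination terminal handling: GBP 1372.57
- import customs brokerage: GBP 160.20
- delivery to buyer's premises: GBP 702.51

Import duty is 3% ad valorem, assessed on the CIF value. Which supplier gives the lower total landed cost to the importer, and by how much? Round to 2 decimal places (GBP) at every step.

Supplier A is cheaper by GBP 2971.02

Supplier A (FOB):
CIF value = FOB price + freight + insurance = 80085.10 + 3048.73 + 73.13 = 83206.96
Import duty = 83206.96 × 3% = 2496.21
Buyer bears (A): 3048.73 + 73.13 + 1372.57 + 160.20 + 702.51 = 5357.14
Landed cost (A) = invoice 80085.10 + 5357.14 + duty 2496.21 = 87938.45
Supplier B (FCA):
CIF value = FCA price + origin terminal + freight + insurance = 82096.49 + 873.10 + 3048.73 + 73.13 = 86091.45
Import duty = 86091.45 × 3% = 2582.74
Buyer bears (B): 873.10 + 3048.73 + 73.13 + 1372.57 + 160.20 + 702.51 = 6230.24
Landed cost (B) = invoice 82096.49 + 6230.24 + duty 2582.74 = 90909.47
Difference = |87938.45 − 90909.47| = 2971.02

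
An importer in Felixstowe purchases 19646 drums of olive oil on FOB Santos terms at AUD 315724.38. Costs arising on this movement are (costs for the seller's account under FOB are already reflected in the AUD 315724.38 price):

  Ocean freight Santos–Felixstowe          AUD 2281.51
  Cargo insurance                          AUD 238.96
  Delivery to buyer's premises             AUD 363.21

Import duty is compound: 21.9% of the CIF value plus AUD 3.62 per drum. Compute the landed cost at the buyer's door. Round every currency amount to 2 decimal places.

FOB: the seller bears costs until goods are on board at the origin port; the buyer bears freight, insurance and all costs thereafter.
CIF value = FOB price + freight + insurance = 315724.38 + 2281.51 + 238.96 = 318244.85
Ad valorem component: 318244.85 × 21.9% = 69695.62
Specific component: 19646 × 3.62 = 71118.52
Import duty = 69695.62 + 71118.52 = 140814.14
Buyer bears: freight 2281.51 + insurance 238.96 + delivery 363.21 + duty 140814.14 = 143697.82
Landed cost = invoice 315724.38 + 143697.82 = 459422.20

Total landed cost: AUD 459422.20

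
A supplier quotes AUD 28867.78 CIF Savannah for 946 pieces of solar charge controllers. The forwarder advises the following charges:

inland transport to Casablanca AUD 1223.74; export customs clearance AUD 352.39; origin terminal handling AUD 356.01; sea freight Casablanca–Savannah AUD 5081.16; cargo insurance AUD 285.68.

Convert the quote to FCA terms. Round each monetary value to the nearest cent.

Not relevant to the conversion: export clearance, inland to port — on the seller under both CIF and FCA; already in the CIF price and stays in the FCA price.
From CIF to FCA, the seller no longer bears: origin terminal, freight, insurance.
FCA price = 28867.78 − 356.01 − 5081.16 − 285.68 = 23144.93

FCA price: AUD 23144.93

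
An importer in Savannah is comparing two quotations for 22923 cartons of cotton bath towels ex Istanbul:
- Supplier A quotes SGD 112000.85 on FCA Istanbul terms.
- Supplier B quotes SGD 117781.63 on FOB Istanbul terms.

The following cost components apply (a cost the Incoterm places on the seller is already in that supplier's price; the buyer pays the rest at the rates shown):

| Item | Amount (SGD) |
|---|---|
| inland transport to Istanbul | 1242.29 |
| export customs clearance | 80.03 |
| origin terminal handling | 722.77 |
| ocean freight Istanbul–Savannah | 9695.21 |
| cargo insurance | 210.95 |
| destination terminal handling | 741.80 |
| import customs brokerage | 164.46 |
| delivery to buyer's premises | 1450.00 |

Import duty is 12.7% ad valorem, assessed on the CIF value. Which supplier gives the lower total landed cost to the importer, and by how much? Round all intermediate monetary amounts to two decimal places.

Supplier A (FCA):
CIF value = FCA price + origin terminal + freight + insurance = 112000.85 + 722.77 + 9695.21 + 210.95 = 122629.78
Import duty = 122629.78 × 12.7% = 15573.98
Buyer bears (A): 722.77 + 9695.21 + 210.95 + 741.80 + 164.46 + 1450.00 = 12985.19
Landed cost (A) = invoice 112000.85 + 12985.19 + duty 15573.98 = 140560.02
Supplier B (FOB):
CIF value = FOB price + freight + insurance = 117781.63 + 9695.21 + 210.95 = 127687.79
Import duty = 127687.79 × 12.7% = 16216.35
Buyer bears (B): 9695.21 + 210.95 + 741.80 + 164.46 + 1450.00 = 12262.42
Landed cost (B) = invoice 117781.63 + 12262.42 + duty 16216.35 = 146260.40
Difference = |140560.02 − 146260.40| = 5700.38

Supplier A is cheaper by SGD 5700.38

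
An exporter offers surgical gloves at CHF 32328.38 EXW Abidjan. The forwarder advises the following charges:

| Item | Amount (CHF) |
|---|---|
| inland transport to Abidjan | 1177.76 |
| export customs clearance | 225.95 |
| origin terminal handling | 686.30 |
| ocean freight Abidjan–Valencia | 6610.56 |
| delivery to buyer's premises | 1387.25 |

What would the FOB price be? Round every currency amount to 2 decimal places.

FOB price: CHF 34418.39

Not relevant to the conversion: delivery, freight — on the buyer under both terms; not part of either seller's price.
From EXW to FOB, the seller additionally bears: inland to port, export clearance, origin terminal.
FOB price = 32328.38 + 1177.76 + 225.95 + 686.30 = 34418.39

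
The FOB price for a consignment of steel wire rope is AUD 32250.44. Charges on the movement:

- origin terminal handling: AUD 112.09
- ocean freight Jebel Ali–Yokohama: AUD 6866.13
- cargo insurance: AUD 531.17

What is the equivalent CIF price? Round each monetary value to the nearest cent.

Not relevant to the conversion: origin terminal — on the seller under both FOB and CIF; already in the FOB price and stays in the CIF price.
From FOB to CIF, the seller additionally bears: freight, insurance.
CIF price = 32250.44 + 6866.13 + 531.17 = 39647.74

CIF price: AUD 39647.74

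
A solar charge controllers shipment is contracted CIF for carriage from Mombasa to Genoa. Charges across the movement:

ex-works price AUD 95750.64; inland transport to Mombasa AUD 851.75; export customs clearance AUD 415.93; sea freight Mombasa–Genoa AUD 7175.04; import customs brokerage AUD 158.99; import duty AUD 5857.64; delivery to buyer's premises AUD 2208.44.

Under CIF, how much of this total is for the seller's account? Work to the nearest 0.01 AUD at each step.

Seller's account: AUD 104193.36

CIF: the seller pays costs through ocean freight and marine insurance to the destination port.
Seller's account: goods 95750.64 + inland to port 851.75 + export clearance 415.93 + freight 7175.04 = 104193.36
Buyer's account: brokerage 158.99 + duty 5857.64 + delivery 2208.44 = 8225.07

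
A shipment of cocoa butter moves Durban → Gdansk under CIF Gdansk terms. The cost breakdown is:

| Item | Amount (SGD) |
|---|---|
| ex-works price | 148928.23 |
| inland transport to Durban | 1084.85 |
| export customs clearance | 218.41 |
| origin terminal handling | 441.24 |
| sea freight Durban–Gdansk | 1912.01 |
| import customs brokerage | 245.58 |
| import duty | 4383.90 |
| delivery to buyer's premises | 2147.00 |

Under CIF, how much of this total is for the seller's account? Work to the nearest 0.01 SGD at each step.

Seller's account: SGD 152584.74

CIF: the seller pays costs through ocean freight and marine insurance to the destination port.
Seller's account: goods 148928.23 + inland to port 1084.85 + export clearance 218.41 + origin terminal 441.24 + freight 1912.01 = 152584.74
Buyer's account: brokerage 245.58 + duty 4383.90 + delivery 2147.00 = 6776.48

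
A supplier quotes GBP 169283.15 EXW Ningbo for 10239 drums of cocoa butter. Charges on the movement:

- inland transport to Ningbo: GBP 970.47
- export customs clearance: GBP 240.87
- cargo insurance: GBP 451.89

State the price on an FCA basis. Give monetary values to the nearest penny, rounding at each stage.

FCA price: GBP 170494.49

Not relevant to the conversion: insurance — on the buyer under both terms; not part of either seller's price.
From EXW to FCA, the seller additionally bears: inland to port, export clearance.
FCA price = 169283.15 + 970.47 + 240.87 = 170494.49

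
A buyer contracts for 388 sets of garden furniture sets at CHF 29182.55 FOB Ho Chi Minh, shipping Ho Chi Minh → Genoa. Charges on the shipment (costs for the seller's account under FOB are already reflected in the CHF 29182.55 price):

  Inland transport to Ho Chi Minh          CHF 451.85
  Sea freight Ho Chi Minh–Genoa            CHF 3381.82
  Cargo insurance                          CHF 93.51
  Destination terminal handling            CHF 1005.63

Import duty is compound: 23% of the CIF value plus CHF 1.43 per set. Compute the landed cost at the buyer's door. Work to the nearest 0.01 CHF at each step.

FOB: the seller bears costs until goods are on board at the origin port; the buyer bears freight, insurance and all costs thereafter.
Already in the invoice (seller's account under FOB): inland to port — exclude.
CIF value = FOB price + freight + insurance = 29182.55 + 3381.82 + 93.51 = 32657.88
Ad valorem component: 32657.88 × 23% = 7511.31
Specific component: 388 × 1.43 = 554.84
Import duty = 7511.31 + 554.84 = 8066.15
Buyer bears: freight 3381.82 + insurance 93.51 + destination terminal 1005.63 + duty 8066.15 = 12547.11
Landed cost = invoice 29182.55 + 12547.11 = 41729.66

Total landed cost: CHF 41729.66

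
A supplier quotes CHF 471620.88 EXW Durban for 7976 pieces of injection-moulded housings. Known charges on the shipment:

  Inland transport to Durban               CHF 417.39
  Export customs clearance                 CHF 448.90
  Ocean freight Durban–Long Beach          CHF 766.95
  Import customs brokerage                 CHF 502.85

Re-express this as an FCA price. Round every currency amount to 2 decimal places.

Not relevant to the conversion: freight, brokerage — on the buyer under both terms; not part of either seller's price.
From EXW to FCA, the seller additionally bears: inland to port, export clearance.
FCA price = 471620.88 + 417.39 + 448.90 = 472487.17

FCA price: CHF 472487.17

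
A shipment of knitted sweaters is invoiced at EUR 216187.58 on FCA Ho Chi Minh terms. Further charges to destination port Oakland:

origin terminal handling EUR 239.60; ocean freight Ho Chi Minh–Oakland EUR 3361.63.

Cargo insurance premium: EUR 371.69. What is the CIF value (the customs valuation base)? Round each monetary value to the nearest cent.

CIF = FCA price + pre-shipment costs + freight + insurance
CIF = 216187.58 + 239.60 + 3361.63 + 371.69 = 220160.50

CIF value: EUR 220160.50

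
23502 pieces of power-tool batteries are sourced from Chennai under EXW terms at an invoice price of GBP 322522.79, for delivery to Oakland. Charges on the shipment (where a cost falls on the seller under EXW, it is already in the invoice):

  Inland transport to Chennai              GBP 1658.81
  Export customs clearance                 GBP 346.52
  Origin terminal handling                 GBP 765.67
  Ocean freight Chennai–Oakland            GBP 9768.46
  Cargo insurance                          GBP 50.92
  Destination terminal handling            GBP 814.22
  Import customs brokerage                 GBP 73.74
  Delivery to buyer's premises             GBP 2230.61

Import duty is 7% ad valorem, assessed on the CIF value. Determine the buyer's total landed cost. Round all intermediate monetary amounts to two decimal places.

Total landed cost: GBP 361689.66

EXW: the seller makes goods available at their premises; the buyer bears all onward costs.
CIF value = EXW price + inland to port + export clearance + origin terminal + freight + insurance = 322522.79 + 1658.81 + 346.52 + 765.67 + 9768.46 + 50.92 = 335113.17
Import duty = 335113.17 × 7% = 23457.92
Buyer bears: inland to port 1658.81 + export clearance 346.52 + origin terminal 765.67 + freight 9768.46 + insurance 50.92 + destination terminal 814.22 + brokerage 73.74 + delivery 2230.61 + duty 23457.92 = 39166.87
Landed cost = invoice 322522.79 + 39166.87 = 361689.66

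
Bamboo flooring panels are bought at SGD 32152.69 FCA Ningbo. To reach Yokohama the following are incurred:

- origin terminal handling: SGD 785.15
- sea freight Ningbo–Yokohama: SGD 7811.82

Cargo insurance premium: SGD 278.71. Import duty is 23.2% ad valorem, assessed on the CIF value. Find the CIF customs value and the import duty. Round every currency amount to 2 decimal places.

CIF value: SGD 41028.37; import duty: SGD 9518.58

CIF = FCA price + pre-shipment costs + freight + insurance
CIF = 32152.69 + 785.15 + 7811.82 + 278.71 = 41028.37
Import duty = 41028.37 × 23.2% = 9518.58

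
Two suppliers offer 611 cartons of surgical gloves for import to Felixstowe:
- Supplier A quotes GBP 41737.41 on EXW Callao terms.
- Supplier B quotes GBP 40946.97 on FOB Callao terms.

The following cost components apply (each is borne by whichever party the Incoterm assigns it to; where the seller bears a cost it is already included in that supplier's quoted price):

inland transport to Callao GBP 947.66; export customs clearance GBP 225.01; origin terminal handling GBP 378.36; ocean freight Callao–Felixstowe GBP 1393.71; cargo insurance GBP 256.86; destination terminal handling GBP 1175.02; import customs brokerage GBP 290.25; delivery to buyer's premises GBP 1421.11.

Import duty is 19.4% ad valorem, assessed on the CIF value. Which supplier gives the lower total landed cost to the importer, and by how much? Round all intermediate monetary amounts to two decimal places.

Supplier B is cheaper by GBP 2795.72

Supplier A (EXW):
CIF value = EXW price + inland to port + export clearance + origin terminal + freight + insurance = 41737.41 + 947.66 + 225.01 + 378.36 + 1393.71 + 256.86 = 44939.01
Import duty = 44939.01 × 19.4% = 8718.17
Buyer bears (A): 947.66 + 225.01 + 378.36 + 1393.71 + 256.86 + 1175.02 + 290.25 + 1421.11 = 6087.98
Landed cost (A) = invoice 41737.41 + 6087.98 + duty 8718.17 = 56543.56
Supplier B (FOB):
CIF value = FOB price + freight + insurance = 40946.97 + 1393.71 + 256.86 = 42597.54
Import duty = 42597.54 × 19.4% = 8263.92
Buyer bears (B): 1393.71 + 256.86 + 1175.02 + 290.25 + 1421.11 = 4536.95
Landed cost (B) = invoice 40946.97 + 4536.95 + duty 8263.92 = 53747.84
Difference = |56543.56 − 53747.84| = 2795.72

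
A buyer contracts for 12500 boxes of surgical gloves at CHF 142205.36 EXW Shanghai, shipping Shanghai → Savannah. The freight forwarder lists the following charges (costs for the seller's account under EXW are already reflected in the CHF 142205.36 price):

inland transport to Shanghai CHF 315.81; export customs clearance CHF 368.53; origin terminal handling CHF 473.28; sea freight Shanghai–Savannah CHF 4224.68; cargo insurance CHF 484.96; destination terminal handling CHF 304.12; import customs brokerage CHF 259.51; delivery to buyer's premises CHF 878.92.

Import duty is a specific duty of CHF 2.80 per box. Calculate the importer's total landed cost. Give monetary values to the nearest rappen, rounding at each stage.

Total landed cost: CHF 184515.17

EXW: the seller makes goods available at their premises; the buyer bears all onward costs.
CIF value = EXW price + inland to port + export clearance + origin terminal + freight + insurance = 142205.36 + 315.81 + 368.53 + 473.28 + 4224.68 + 484.96 = 148072.62
Import duty = 12500 × 2.80 = 35000.00
Buyer bears: inland to port 315.81 + export clearance 368.53 + origin terminal 473.28 + freight 4224.68 + insurance 484.96 + destination terminal 304.12 + brokerage 259.51 + delivery 878.92 + duty 35000.00 = 42309.81
Landed cost = invoice 142205.36 + 42309.81 = 184515.17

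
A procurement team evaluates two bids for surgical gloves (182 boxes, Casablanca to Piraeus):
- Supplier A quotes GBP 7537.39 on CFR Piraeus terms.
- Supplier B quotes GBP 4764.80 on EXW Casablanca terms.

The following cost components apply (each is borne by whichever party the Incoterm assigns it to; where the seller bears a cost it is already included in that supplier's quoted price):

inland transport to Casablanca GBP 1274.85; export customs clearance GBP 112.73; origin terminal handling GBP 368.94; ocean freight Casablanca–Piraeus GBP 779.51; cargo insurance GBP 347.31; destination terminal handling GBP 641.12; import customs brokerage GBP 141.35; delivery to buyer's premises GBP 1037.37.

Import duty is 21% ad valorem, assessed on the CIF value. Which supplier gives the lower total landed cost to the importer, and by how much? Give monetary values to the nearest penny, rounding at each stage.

Supplier A (CFR):
CIF value = CFR price + insurance = 7537.39 + 347.31 = 7884.70
Import duty = 7884.70 × 21% = 1655.79
Buyer bears (A): 347.31 + 641.12 + 141.35 + 1037.37 = 2167.15
Landed cost (A) = invoice 7537.39 + 2167.15 + duty 1655.79 = 11360.33
Supplier B (EXW):
CIF value = EXW price + inland to port + export clearance + origin terminal + freight + insurance = 4764.80 + 1274.85 + 112.73 + 368.94 + 779.51 + 347.31 = 7648.14
Import duty = 7648.14 × 21% = 1606.11
Buyer bears (B): 1274.85 + 112.73 + 368.94 + 779.51 + 347.31 + 641.12 + 141.35 + 1037.37 = 4703.18
Landed cost (B) = invoice 4764.80 + 4703.18 + duty 1606.11 = 11074.09
Difference = |11360.33 − 11074.09| = 286.24

Supplier B is cheaper by GBP 286.24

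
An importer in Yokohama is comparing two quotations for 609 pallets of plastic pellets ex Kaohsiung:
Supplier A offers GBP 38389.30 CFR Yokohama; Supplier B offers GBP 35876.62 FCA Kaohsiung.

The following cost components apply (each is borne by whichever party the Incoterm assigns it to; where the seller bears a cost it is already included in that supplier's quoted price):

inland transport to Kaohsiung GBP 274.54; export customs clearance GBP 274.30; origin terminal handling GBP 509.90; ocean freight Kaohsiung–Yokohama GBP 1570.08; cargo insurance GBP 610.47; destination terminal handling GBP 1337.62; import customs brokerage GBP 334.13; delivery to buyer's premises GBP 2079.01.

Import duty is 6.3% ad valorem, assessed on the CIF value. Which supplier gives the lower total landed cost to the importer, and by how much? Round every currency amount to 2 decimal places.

Supplier B is cheaper by GBP 459.96

Supplier A (CFR):
CIF value = CFR price + insurance = 38389.30 + 610.47 = 38999.77
Import duty = 38999.77 × 6.3% = 2456.99
Buyer bears (A): 610.47 + 1337.62 + 334.13 + 2079.01 = 4361.23
Landed cost (A) = invoice 38389.30 + 4361.23 + duty 2456.99 = 45207.52
Supplier B (FCA):
CIF value = FCA price + origin terminal + freight + insurance = 35876.62 + 509.90 + 1570.08 + 610.47 = 38567.07
Import duty = 38567.07 × 6.3% = 2429.73
Buyer bears (B): 509.90 + 1570.08 + 610.47 + 1337.62 + 334.13 + 2079.01 = 6441.21
Landed cost (B) = invoice 35876.62 + 6441.21 + duty 2429.73 = 44747.56
Difference = |45207.52 − 44747.56| = 459.96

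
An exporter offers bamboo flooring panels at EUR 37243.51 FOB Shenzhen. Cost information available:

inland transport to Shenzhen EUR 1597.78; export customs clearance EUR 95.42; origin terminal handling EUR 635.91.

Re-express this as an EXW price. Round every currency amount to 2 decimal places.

From FOB to EXW, the seller no longer bears: inland to port, export clearance, origin terminal.
EXW price = 37243.51 − 1597.78 − 95.42 − 635.91 = 34914.40

EXW price: EUR 34914.40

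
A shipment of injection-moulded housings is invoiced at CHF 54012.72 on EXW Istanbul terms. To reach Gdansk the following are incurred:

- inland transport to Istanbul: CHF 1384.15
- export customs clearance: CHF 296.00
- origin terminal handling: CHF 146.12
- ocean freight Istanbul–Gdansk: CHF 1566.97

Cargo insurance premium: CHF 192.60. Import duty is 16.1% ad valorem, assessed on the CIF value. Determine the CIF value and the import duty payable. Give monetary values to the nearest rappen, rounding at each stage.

CIF = EXW price + pre-shipment costs + freight + insurance
CIF = 54012.72 + 1384.15 + 296.00 + 146.12 + 1566.97 + 192.60 = 57598.56
Import duty = 57598.56 × 16.1% = 9273.37

CIF value: CHF 57598.56; import duty: CHF 9273.37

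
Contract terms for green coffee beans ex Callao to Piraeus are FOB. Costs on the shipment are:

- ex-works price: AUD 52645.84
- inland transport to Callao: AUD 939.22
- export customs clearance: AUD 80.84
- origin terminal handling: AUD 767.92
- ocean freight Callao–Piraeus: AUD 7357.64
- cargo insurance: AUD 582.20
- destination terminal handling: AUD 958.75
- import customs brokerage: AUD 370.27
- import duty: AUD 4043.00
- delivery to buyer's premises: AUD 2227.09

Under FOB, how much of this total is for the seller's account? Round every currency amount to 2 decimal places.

FOB: the seller bears costs until goods are on board at the origin port; the buyer bears freight, insurance and all costs thereafter.
Seller's account: goods 52645.84 + inland to port 939.22 + export clearance 80.84 + origin terminal 767.92 = 54433.82
Buyer's account: freight 7357.64 + insurance 582.20 + destination terminal 958.75 + brokerage 370.27 + duty 4043.00 + delivery 2227.09 = 15538.95

Seller's account: AUD 54433.82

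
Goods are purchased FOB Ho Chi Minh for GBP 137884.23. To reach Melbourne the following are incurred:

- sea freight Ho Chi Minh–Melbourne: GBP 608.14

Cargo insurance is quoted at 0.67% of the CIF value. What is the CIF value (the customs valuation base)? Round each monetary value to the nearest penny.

CIF value: GBP 139426.53

Let C be the CIF value. C = FOB price + freight + 0.67% × C
C − 0.67% × C = 137884.23 + 608.14
0.9933 × C = 138492.37
C = 138492.37 / 0.9933 = 139426.53
Insurance premium = 0.67% × 139426.53 = 934.16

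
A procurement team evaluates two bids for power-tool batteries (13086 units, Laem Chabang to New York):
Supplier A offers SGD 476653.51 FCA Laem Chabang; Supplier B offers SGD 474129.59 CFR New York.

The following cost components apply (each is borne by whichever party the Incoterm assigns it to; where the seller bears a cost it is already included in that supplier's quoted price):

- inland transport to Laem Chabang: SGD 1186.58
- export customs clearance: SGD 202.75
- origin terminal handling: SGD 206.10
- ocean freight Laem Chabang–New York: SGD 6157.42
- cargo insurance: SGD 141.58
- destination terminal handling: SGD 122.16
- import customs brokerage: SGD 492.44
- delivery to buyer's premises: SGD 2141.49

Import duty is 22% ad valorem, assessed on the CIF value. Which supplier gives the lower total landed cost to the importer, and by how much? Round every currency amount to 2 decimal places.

Supplier A (FCA):
CIF value = FCA price + origin terminal + freight + insurance = 476653.51 + 206.10 + 6157.42 + 141.58 = 483158.61
Import duty = 483158.61 × 22% = 106294.89
Buyer bears (A): 206.10 + 6157.42 + 141.58 + 122.16 + 492.44 + 2141.49 = 9261.19
Landed cost (A) = invoice 476653.51 + 9261.19 + duty 106294.89 = 592209.59
Supplier B (CFR):
CIF value = CFR price + insurance = 474129.59 + 141.58 = 474271.17
Import duty = 474271.17 × 22% = 104339.66
Buyer bears (B): 141.58 + 122.16 + 492.44 + 2141.49 = 2897.67
Landed cost (B) = invoice 474129.59 + 2897.67 + duty 104339.66 = 581366.92
Difference = |592209.59 − 581366.92| = 10842.67

Supplier B is cheaper by SGD 10842.67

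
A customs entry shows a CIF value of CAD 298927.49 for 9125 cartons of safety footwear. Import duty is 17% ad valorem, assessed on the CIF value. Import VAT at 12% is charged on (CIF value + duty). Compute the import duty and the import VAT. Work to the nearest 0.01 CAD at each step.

Import duty: CAD 50817.67; import VAT: CAD 41969.42

Import duty = 298927.49 × 17% = 50817.67
VAT base = CIF + duty = 298927.49 + 50817.67 = 349745.16
Import VAT = 349745.16 × 12% = 41969.42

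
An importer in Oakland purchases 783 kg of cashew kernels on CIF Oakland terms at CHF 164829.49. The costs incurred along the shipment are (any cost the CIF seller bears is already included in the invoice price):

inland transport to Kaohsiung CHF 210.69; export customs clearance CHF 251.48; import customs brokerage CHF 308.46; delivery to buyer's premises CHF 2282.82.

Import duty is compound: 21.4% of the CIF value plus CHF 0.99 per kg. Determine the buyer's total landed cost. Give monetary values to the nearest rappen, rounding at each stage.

Total landed cost: CHF 203469.45

CIF: the seller pays costs through ocean freight and marine insurance to the destination port.
Already in the invoice (seller's account under CIF): inland to port, export clearance — exclude.
The CIF price already equals the CIF value: 164829.49
Ad valorem component: 164829.49 × 21.4% = 35273.51
Specific component: 783 × 0.99 = 775.17
Import duty = 35273.51 + 775.17 = 36048.68
Buyer bears: brokerage 308.46 + delivery 2282.82 + duty 36048.68 = 38639.96
Landed cost = invoice 164829.49 + 38639.96 = 203469.45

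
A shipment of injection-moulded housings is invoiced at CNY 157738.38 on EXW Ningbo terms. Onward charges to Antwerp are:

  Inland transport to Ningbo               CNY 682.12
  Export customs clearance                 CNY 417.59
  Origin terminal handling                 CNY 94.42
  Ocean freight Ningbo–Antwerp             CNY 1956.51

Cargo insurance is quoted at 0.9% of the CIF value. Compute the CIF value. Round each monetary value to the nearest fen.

Let C be the CIF value. C = EXW price + pre-shipment costs + freight + 0.9% × C
C − 0.9% × C = 157738.38 + 682.12 + 417.59 + 94.42 + 1956.51
0.991 × C = 160889.02
C = 160889.02 / 0.991 = 162350.17
Insurance premium = 0.9% × 162350.17 = 1461.15

CIF value: CNY 162350.17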